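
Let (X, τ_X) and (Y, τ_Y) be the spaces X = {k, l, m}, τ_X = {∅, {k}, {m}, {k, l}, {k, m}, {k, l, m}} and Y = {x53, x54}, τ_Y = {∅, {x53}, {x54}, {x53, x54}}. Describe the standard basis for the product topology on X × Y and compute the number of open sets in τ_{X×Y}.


Basis B = {∅ × ∅, {k} × {x53}, {k} × {x54}, {m} × {x53}, {m} × {x54}, {k} × {x53, x54}, {k, l} × {x53}, {k, m} × {x53}, {k, l} × {x54}, {k, m} × {x54}, {m} × {x53, x54}, {k, l, m} × {x53}, {k, l, m} × {x54}, {k, l} × {x53, x54}, {k, m} × {x53, x54}, {k, l, m} × {x53, x54}}; |τ_{X×Y}| = 36.

Enumerate products U × V with U ∈ τ_X, V ∈ τ_Y (deduplicated):
  ∅ × ∅ = {} (∅)
  {k} × {x53} = {(k,x53)}
  {k} × {x54} = {(k,x54)}
  {m} × {x53} = {(m,x53)}
  {m} × {x54} = {(m,x54)}
  {k} × {x53, x54} = {(k,x53), (k,x54)}
  {k, l} × {x53} = {(k,x53), (l,x53)}
  {k, m} × {x53} = {(k,x53), (m,x53)}
  {k, l} × {x54} = {(k,x54), (l,x54)}
  {k, m} × {x54} = {(k,x54), (m,x54)}
  {m} × {x53, x54} = {(m,x53), (m,x54)}
  {k, l, m} × {x53} = {(k,x53), (l,x53), (m,x53)}
  {k, l, m} × {x54} = {(k,x54), (l,x54), (m,x54)}
  {k, l} × {x53, x54} = {(k,x53), (k,x54), (l,x53), (l,x54)}
  {k, m} × {x53, x54} = {(k,x53), (k,x54), (m,x53), (m,x54)}
  {k, l, m} × {x53, x54} = {(k,x53), (k,x54), (l,x53), (l,x54), (m,x53), (m,x54)}
These 16 distinct sets form the basis B.
Close under arbitrary unions to get τ_{X×Y}; counting gives |τ_{X×Y}| = 36.


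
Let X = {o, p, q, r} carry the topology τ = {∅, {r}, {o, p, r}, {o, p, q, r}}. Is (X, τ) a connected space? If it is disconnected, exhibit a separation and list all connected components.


(X, τ) is connected.

Find clopen sets (U ∈ τ with X ∖ U ∈ τ):
  U = ∅, X ∖ U = {o, p, q, r} — both open, so U is clopen.
  U = {o, p, q, r}, X ∖ U = ∅ — both open, so U is clopen.
Only trivial clopens (∅ and X) exist, so (X, τ) is connected.
Compute connected components by grouping points that agree on all clopens:
  component: {o, p, q, r}


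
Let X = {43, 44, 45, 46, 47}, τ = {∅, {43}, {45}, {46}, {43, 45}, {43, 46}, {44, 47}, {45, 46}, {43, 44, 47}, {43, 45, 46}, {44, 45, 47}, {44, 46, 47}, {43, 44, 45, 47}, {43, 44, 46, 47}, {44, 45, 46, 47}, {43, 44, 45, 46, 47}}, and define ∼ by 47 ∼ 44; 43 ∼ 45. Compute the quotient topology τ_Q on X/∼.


X/∼ = {[43=45], [44=47], [46]}; |τ_Q| = 8.

Equivalence classes: [43=45], [44=47], [46].
Quotient map π: X → X/∼ sends 43 ↦ [43=45], 44 ↦ [44=47], 45 ↦ [43=45], 46 ↦ [46], 47 ↦ [44=47].
For each subset V ⊆ X/∼, compute π^{-1}(V) ⊆ X and check whether π^{-1}(V) ∈ τ. V is open in τ_Q iff π^{-1}(V) ∈ τ.
  V = {}: π^{-1}(V) = ∅ ∈ τ ✓.
  V = {[43=45]}: π^{-1}(V) = {43, 45} ∈ τ ✓.
  V = {[44=47]}: π^{-1}(V) = {44, 47} ∈ τ ✓.
  V = {[43=45], [44=47]}: π^{-1}(V) = {43, 44, 45, 47} ∈ τ ✓.
  V = {[46]}: π^{-1}(V) = {46} ∈ τ ✓.
  V = {[43=45], [46]}: π^{-1}(V) = {43, 45, 46} ∈ τ ✓.
  V = {[44=47], [46]}: π^{-1}(V) = {44, 46, 47} ∈ τ ✓.
  V = {[43=45], [44=47], [46]}: π^{-1}(V) = {43, 44, 45, 46, 47} ∈ τ ✓.
Open sets in the quotient: τ_Q = {{}, {[43=45]}, {[44=47]}, {[43=45], [44=47]}, {[46]}, {[43=45], [46]}, {[44=47], [46]}, {[43=45], [44=47], [46]}} (8 elements).


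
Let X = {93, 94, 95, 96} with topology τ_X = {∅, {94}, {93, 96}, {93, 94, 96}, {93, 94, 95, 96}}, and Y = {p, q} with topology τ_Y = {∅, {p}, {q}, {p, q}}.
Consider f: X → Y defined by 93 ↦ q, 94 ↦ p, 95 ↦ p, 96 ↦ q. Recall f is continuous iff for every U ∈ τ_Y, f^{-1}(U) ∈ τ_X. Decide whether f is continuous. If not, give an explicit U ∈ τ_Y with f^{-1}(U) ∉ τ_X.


f is NOT continuous.

Compute f^{-1}(U) for each U ∈ τ_Y:
  U = ∅: f^{-1}(U) = ∅ ∈ τ_X ✓.
  U = {p}: f^{-1}(U) = {94, 95} ∉ τ_X ✗.
  U = {q}: f^{-1}(U) = {93, 96} ∈ τ_X ✓.
  U = {p, q}: f^{-1}(U) = {93, 94, 95, 96} ∈ τ_X ✓.
Found U = {p} with f^{-1}(U) = {94, 95} not in τ_X. Therefore f is NOT continuous.


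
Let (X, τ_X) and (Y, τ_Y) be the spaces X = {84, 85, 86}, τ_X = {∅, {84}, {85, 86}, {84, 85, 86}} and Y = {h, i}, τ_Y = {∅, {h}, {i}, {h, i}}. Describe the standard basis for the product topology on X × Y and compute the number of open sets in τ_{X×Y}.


Basis B = {∅ × ∅, {84} × {h}, {84} × {i}, {84} × {h, i}, {85, 86} × {h}, {85, 86} × {i}, {84, 85, 86} × {h}, {84, 85, 86} × {i}, {85, 86} × {h, i}, {84, 85, 86} × {h, i}}; |τ_{X×Y}| = 16.

Enumerate products U × V with U ∈ τ_X, V ∈ τ_Y (deduplicated):
  ∅ × ∅ = {} (∅)
  {84} × {h} = {(84,h)}
  {84} × {i} = {(84,i)}
  {84} × {h, i} = {(84,h), (84,i)}
  {85, 86} × {h} = {(85,h), (86,h)}
  {85, 86} × {i} = {(85,i), (86,i)}
  {84, 85, 86} × {h} = {(84,h), (85,h), (86,h)}
  {84, 85, 86} × {i} = {(84,i), (85,i), (86,i)}
  {85, 86} × {h, i} = {(85,h), (85,i), (86,h), (86,i)}
  {84, 85, 86} × {h, i} = {(84,h), (84,i), (85,h), (85,i), (86,h), (86,i)}
These 10 distinct sets form the basis B.
Close under arbitrary unions to get τ_{X×Y}; counting gives |τ_{X×Y}| = 16.


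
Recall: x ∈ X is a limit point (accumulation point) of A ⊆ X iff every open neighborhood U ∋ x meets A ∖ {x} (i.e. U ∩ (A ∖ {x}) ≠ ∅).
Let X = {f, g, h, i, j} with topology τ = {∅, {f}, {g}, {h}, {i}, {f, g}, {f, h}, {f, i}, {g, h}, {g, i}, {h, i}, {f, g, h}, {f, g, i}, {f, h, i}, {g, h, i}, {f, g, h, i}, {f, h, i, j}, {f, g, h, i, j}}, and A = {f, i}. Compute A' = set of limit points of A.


A' = {j}

For each x ∈ X, list the open sets U ∈ τ with x ∈ U, then check whether U ∩ (A ∖ {x}) ≠ ∅ for every such U.
  x = f: open {f} ∋ x has {f} ∩ (A ∖ {f}) = ∅, so x is NOT a limit point.
  x = g: open {g} ∋ x has {g} ∩ (A ∖ {g}) = ∅, so x is NOT a limit point.
  x = h: open {h} ∋ x has {h} ∩ (A ∖ {h}) = ∅, so x is NOT a limit point.
  x = i: open {i} ∋ x has {i} ∩ (A ∖ {i}) = ∅, so x is NOT a limit point.
  x = j: opens ∋ x are {f, h, i, j}, {f, g, h, i, j}; each meets A ∖ {j}, so x IS a limit point.
Collecting: A' = {j}.


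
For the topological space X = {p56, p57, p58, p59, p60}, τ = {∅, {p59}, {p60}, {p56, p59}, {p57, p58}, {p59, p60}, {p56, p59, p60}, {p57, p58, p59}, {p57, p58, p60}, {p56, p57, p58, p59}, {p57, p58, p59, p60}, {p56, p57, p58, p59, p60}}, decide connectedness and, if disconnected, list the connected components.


(X, τ) is disconnected; components = [{p60}, {p56, p59}, {p57, p58}].

Find clopen sets (U ∈ τ with X ∖ U ∈ τ):
  U = ∅, X ∖ U = {p56, p57, p58, p59, p60} — both open, so U is clopen.
  U = {p60}, X ∖ U = {p56, p57, p58, p59} — both open, so U is clopen.
  U = {p56, p59}, X ∖ U = {p57, p58, p60} — both open, so U is clopen.
  U = {p57, p58}, X ∖ U = {p56, p59, p60} — both open, so U is clopen.
  U = {p56, p59, p60}, X ∖ U = {p57, p58} — both open, so U is clopen.
  U = {p57, p58, p60}, X ∖ U = {p56, p59} — both open, so U is clopen.
  U = {p56, p57, p58, p59}, X ∖ U = {p60} — both open, so U is clopen.
  U = {p56, p57, p58, p59, p60}, X ∖ U = ∅ — both open, so U is clopen.
Nontrivial clopen(s) exist: e.g. {p56, p57, p58, p59}. So (X, τ) is disconnected.
Compute connected components by grouping points that agree on all clopens:
  component: {p60}
  component: {p56, p59}
  component: {p57, p58}


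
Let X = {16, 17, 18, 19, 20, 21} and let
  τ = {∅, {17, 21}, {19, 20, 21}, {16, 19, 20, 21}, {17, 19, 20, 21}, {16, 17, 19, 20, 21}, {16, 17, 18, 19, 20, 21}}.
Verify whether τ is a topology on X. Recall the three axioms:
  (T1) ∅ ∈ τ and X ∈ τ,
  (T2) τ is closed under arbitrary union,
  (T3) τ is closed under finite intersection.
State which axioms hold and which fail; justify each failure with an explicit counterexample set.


τ is NOT a topology on X.

Axiom (T1): ∅ ∈ τ? Yes; X ∈ τ? Yes.
Axiom (T2/T3): check pairwise unions and intersections of members of τ.
Counterexample for (T3): {17, 21} ∩ {19, 20, 21} = {21} ∉ τ. Therefore τ is NOT a topology.


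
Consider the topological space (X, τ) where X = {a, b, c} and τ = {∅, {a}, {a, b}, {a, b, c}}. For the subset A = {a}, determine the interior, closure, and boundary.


int(A) = {a}, cl(A) = {a, b, c}, ∂A = {b, c}.

Closed sets in (X, τ) are complements of opens:
  closed(X, τ) = {∅, {c}, {b, c}, {a, b, c}}.
int(A) = ⋃ {U ∈ τ : U ⊆ A}. Opens contained in A: ∅, {a}.
Taking the union of these: int(A) = {a}.
cl(A) = ⋂ {C closed : A ⊆ C}. Closed sets containing A: {a, b, c}.
Intersecting these: cl(A) = {a, b, c}.
∂A = cl(A) ∖ int(A) = {a, b, c} ∖ {a} = {b, c}.


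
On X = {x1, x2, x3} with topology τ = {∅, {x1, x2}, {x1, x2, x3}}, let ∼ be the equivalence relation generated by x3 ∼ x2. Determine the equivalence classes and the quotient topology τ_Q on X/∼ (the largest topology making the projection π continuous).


X/∼ = {[x1], [x2=x3]}; |τ_Q| = 2.

Equivalence classes: [x1], [x2=x3].
Quotient map π: X → X/∼ sends x1 ↦ [x1], x2 ↦ [x2=x3], x3 ↦ [x2=x3].
For each subset V ⊆ X/∼, compute π^{-1}(V) ⊆ X and check whether π^{-1}(V) ∈ τ. V is open in τ_Q iff π^{-1}(V) ∈ τ.
  V = {}: π^{-1}(V) = ∅ ∈ τ ✓.
  V = {[x1]}: π^{-1}(V) = {x1} ∉ τ ✗.
  V = {[x2=x3]}: π^{-1}(V) = {x2, x3} ∉ τ ✗.
  V = {[x1], [x2=x3]}: π^{-1}(V) = {x1, x2, x3} ∈ τ ✓.
Open sets in the quotient: τ_Q = {{}, {[x1], [x2=x3]}} (2 elements).


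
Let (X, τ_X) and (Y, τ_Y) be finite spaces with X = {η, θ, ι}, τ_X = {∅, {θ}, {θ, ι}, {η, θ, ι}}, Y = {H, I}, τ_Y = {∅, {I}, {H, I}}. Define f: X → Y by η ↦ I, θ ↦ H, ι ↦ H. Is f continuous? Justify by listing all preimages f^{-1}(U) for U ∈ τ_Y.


f is NOT continuous.

Compute f^{-1}(U) for each U ∈ τ_Y:
  U = ∅: f^{-1}(U) = ∅ ∈ τ_X ✓.
  U = {I}: f^{-1}(U) = {η} ∉ τ_X ✗.
  U = {H, I}: f^{-1}(U) = {η, θ, ι} ∈ τ_X ✓.
Found U = {I} with f^{-1}(U) = {η} not in τ_X. Therefore f is NOT continuous.


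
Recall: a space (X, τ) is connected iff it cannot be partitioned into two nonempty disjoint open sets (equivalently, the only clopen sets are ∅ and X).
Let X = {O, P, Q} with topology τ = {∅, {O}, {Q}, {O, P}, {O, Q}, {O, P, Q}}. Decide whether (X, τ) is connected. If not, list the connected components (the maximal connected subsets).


(X, τ) is disconnected; components = [{Q}, {O, P}].

Find clopen sets (U ∈ τ with X ∖ U ∈ τ):
  U = ∅, X ∖ U = {O, P, Q} — both open, so U is clopen.
  U = {Q}, X ∖ U = {O, P} — both open, so U is clopen.
  U = {O, P}, X ∖ U = {Q} — both open, so U is clopen.
  U = {O, P, Q}, X ∖ U = ∅ — both open, so U is clopen.
Nontrivial clopen(s) exist: e.g. {Q}. So (X, τ) is disconnected.
Compute connected components by grouping points that agree on all clopens:
  component: {Q}
  component: {O, P}


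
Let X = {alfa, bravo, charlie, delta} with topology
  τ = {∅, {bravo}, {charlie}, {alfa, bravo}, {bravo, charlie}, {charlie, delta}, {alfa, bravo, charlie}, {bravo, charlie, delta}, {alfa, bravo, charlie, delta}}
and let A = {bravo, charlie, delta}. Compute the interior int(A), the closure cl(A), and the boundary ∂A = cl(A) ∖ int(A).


int(A) = {bravo, charlie, delta}, cl(A) = {alfa, bravo, charlie, delta}, ∂A = {alfa}.

Closed sets in (X, τ) are complements of opens:
  closed(X, τ) = {∅, {alfa}, {delta}, {alfa, bravo}, {alfa, delta}, {charlie, delta}, {alfa, bravo, delta}, {alfa, charlie, delta}, {alfa, bravo, charlie, delta}}.
int(A) = ⋃ {U ∈ τ : U ⊆ A}. Opens contained in A: ∅, {bravo}, {charlie}, {bravo, charlie}, {charlie, delta}, {bravo, charlie, delta}.
Taking the union of these: int(A) = {bravo, charlie, delta}.
cl(A) = ⋂ {C closed : A ⊆ C}. Closed sets containing A: {alfa, bravo, charlie, delta}.
Intersecting these: cl(A) = {alfa, bravo, charlie, delta}.
∂A = cl(A) ∖ int(A) = {alfa, bravo, charlie, delta} ∖ {bravo, charlie, delta} = {alfa}.


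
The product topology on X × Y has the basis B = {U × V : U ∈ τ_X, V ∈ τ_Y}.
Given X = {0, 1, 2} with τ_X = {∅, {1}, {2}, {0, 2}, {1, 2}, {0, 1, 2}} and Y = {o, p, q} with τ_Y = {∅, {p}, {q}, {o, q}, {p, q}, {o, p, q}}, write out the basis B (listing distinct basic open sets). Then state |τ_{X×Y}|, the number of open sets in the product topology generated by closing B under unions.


Basis B = {∅ × ∅, {1} × {p}, {1} × {q}, {2} × {p}, {2} × {q}, {0, 2} × {p}, {0, 2} × {q}, {1} × {o, q}, {1} × {p, q}, {1, 2} × {p}, {1, 2} × {q}, {2} × {o, q}, {2} × {p, q}, {0, 1, 2} × {p}, {0, 1, 2} × {q}, {1} × {o, p, q}, {2} × {o, p, q}, {0, 2} × {o, q}, {0, 2} × {p, q}, {1, 2} × {o, q}, {1, 2} × {p, q}, {0, 2} × {o, p, q}, {0, 1, 2} × {o, q}, {0, 1, 2} × {p, q}, {1, 2} × {o, p, q}, {0, 1, 2} × {o, p, q}}; |τ_{X×Y}| = 108.

Enumerate products U × V with U ∈ τ_X, V ∈ τ_Y (deduplicated):
  ∅ × ∅ = {} (∅)
  {1} × {p} = {(1,p)}
  {1} × {q} = {(1,q)}
  {2} × {p} = {(2,p)}
  {2} × {q} = {(2,q)}
  {0, 2} × {p} = {(0,p), (2,p)}
  {0, 2} × {q} = {(0,q), (2,q)}
  {1} × {o, q} = {(1,o), (1,q)}
  {1} × {p, q} = {(1,p), (1,q)}
  {1, 2} × {p} = {(1,p), (2,p)}
  {1, 2} × {q} = {(1,q), (2,q)}
  {2} × {o, q} = {(2,o), (2,q)}
  {2} × {p, q} = {(2,p), (2,q)}
  {0, 1, 2} × {p} = {(0,p), (1,p), (2,p)}
  {0, 1, 2} × {q} = {(0,q), (1,q), (2,q)}
  {1} × {o, p, q} = {(1,o), (1,p), (1,q)}
  {2} × {o, p, q} = {(2,o), (2,p), (2,q)}
  {0, 2} × {o, q} = {(0,o), (0,q), (2,o), (2,q)}
  {0, 2} × {p, q} = {(0,p), (0,q), (2,p), (2,q)}
  {1, 2} × {o, q} = {(1,o), (1,q), (2,o), (2,q)}
  {1, 2} × {p, q} = {(1,p), (1,q), (2,p), (2,q)}
  {0, 2} × {o, p, q} = {(0,o), (0,p), (0,q), (2,o), (2,p), (2,q)}
  {0, 1, 2} × {o, q} = {(0,o), (0,q), (1,o), (1,q), (2,o), (2,q)}
  {0, 1, 2} × {p, q} = {(0,p), (0,q), (1,p), (1,q), (2,p), (2,q)}
  {1, 2} × {o, p, q} = {(1,o), (1,p), (1,q), (2,o), (2,p), (2,q)}
  {0, 1, 2} × {o, p, q} = {(0,o), (0,p), (0,q), (1,o), (1,p), (1,q), (2,o), (2,p), (2,q)}
These 26 distinct sets form the basis B.
Close under arbitrary unions to get τ_{X×Y}; counting gives |τ_{X×Y}| = 108.


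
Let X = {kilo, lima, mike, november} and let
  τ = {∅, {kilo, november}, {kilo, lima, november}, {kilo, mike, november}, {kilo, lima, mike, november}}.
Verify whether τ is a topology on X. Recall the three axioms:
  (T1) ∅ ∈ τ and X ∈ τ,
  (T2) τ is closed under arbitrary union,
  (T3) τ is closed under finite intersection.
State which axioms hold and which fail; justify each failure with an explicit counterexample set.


τ IS a topology on X.

Axiom (T1): ∅ ∈ τ? Yes; X ∈ τ? Yes.
Axiom (T2/T3): check pairwise unions and intersections of members of τ.
All pairwise intersections and unions checked — each lies in τ. Therefore τ satisfies (T1), (T2), (T3): it IS a topology on X.


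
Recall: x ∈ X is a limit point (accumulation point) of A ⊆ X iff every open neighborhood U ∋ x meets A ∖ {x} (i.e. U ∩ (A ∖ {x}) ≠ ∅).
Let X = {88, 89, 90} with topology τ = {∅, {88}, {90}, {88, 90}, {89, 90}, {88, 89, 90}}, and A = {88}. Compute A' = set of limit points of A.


A' = ∅

For each x ∈ X, list the open sets U ∈ τ with x ∈ U, then check whether U ∩ (A ∖ {x}) ≠ ∅ for every such U.
  x = 88: open {88} ∋ x has {88} ∩ (A ∖ {88}) = ∅, so x is NOT a limit point.
  x = 89: open {89, 90} ∋ x has {89, 90} ∩ (A ∖ {89}) = ∅, so x is NOT a limit point.
  x = 90: open {90} ∋ x has {90} ∩ (A ∖ {90}) = ∅, so x is NOT a limit point.
Collecting: A' = ∅.


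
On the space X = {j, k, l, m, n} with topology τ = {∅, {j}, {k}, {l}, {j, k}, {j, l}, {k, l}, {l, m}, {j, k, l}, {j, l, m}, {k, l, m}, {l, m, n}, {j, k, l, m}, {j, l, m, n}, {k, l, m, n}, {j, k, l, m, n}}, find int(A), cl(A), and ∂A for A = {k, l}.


int(A) = {k, l}, cl(A) = {k, l, m, n}, ∂A = {m, n}.

Closed sets in (X, τ) are complements of opens:
  closed(X, τ) = {∅, {j}, {k}, {n}, {j, k}, {j, n}, {k, n}, {m, n}, {j, k, n}, {j, m, n}, {k, m, n}, {l, m, n}, {j, k, m, n}, {j, l, m, n}, {k, l, m, n}, {j, k, l, m, n}}.
int(A) = ⋃ {U ∈ τ : U ⊆ A}. Opens contained in A: ∅, {k}, {l}, {k, l}.
Taking the union of these: int(A) = {k, l}.
cl(A) = ⋂ {C closed : A ⊆ C}. Closed sets containing A: {k, l, m, n}, {j, k, l, m, n}.
Intersecting these: cl(A) = {k, l, m, n}.
∂A = cl(A) ∖ int(A) = {k, l, m, n} ∖ {k, l} = {m, n}.


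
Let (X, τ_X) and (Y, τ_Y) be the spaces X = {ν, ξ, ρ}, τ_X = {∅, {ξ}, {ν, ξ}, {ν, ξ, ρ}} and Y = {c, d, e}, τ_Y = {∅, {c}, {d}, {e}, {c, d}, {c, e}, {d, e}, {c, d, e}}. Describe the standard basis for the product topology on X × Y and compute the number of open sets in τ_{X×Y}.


Basis B = {∅ × ∅, {ξ} × {c}, {ξ} × {d}, {ξ} × {e}, {ν, ξ} × {c}, {ν, ξ} × {d}, {ν, ξ} × {e}, {ξ} × {c, d}, {ξ} × {c, e}, {ξ} × {d, e}, {ν, ξ, ρ} × {c}, {ν, ξ, ρ} × {d}, {ν, ξ, ρ} × {e}, {ξ} × {c, d, e}, {ν, ξ} × {c, d}, {ν, ξ} × {c, e}, {ν, ξ} × {d, e}, {ν, ξ} × {c, d, e}, {ν, ξ, ρ} × {c, d}, {ν, ξ, ρ} × {c, e}, {ν, ξ, ρ} × {d, e}, {ν, ξ, ρ} × {c, d, e}}; |τ_{X×Y}| = 64.

Enumerate products U × V with U ∈ τ_X, V ∈ τ_Y (deduplicated):
  ∅ × ∅ = {} (∅)
  {ξ} × {c} = {(ξ,c)}
  {ξ} × {d} = {(ξ,d)}
  {ξ} × {e} = {(ξ,e)}
  {ν, ξ} × {c} = {(ν,c), (ξ,c)}
  {ν, ξ} × {d} = {(ν,d), (ξ,d)}
  {ν, ξ} × {e} = {(ν,e), (ξ,e)}
  {ξ} × {c, d} = {(ξ,c), (ξ,d)}
  {ξ} × {c, e} = {(ξ,c), (ξ,e)}
  {ξ} × {d, e} = {(ξ,d), (ξ,e)}
  {ν, ξ, ρ} × {c} = {(ν,c), (ξ,c), (ρ,c)}
  {ν, ξ, ρ} × {d} = {(ν,d), (ξ,d), (ρ,d)}
  {ν, ξ, ρ} × {e} = {(ν,e), (ξ,e), (ρ,e)}
  {ξ} × {c, d, e} = {(ξ,c), (ξ,d), (ξ,e)}
  {ν, ξ} × {c, d} = {(ν,c), (ν,d), (ξ,c), (ξ,d)}
  {ν, ξ} × {c, e} = {(ν,c), (ν,e), (ξ,c), (ξ,e)}
  {ν, ξ} × {d, e} = {(ν,d), (ν,e), (ξ,d), (ξ,e)}
  {ν, ξ} × {c, d, e} = {(ν,c), (ν,d), (ν,e), (ξ,c), (ξ,d), (ξ,e)}
  {ν, ξ, ρ} × {c, d} = {(ν,c), (ν,d), (ξ,c), (ξ,d), (ρ,c), (ρ,d)}
  {ν, ξ, ρ} × {c, e} = {(ν,c), (ν,e), (ξ,c), (ξ,e), (ρ,c), (ρ,e)}
  {ν, ξ, ρ} × {d, e} = {(ν,d), (ν,e), (ξ,d), (ξ,e), (ρ,d), (ρ,e)}
  {ν, ξ, ρ} × {c, d, e} = {(ν,c), (ν,d), (ν,e), (ξ,c), (ξ,d), (ξ,e), (ρ,c), (ρ,d), (ρ,e)}
These 22 distinct sets form the basis B.
Close under arbitrary unions to get τ_{X×Y}; counting gives |τ_{X×Y}| = 64.


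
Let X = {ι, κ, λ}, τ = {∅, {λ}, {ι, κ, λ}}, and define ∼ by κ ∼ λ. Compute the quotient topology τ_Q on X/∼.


X/∼ = {[ι], [κ=λ]}; |τ_Q| = 2.

Equivalence classes: [ι], [κ=λ].
Quotient map π: X → X/∼ sends ι ↦ [ι], κ ↦ [κ=λ], λ ↦ [κ=λ].
For each subset V ⊆ X/∼, compute π^{-1}(V) ⊆ X and check whether π^{-1}(V) ∈ τ. V is open in τ_Q iff π^{-1}(V) ∈ τ.
  V = {}: π^{-1}(V) = ∅ ∈ τ ✓.
  V = {[ι]}: π^{-1}(V) = {ι} ∉ τ ✗.
  V = {[κ=λ]}: π^{-1}(V) = {κ, λ} ∉ τ ✗.
  V = {[ι], [κ=λ]}: π^{-1}(V) = {ι, κ, λ} ∈ τ ✓.
Open sets in the quotient: τ_Q = {{}, {[ι], [κ=λ]}} (2 elements).


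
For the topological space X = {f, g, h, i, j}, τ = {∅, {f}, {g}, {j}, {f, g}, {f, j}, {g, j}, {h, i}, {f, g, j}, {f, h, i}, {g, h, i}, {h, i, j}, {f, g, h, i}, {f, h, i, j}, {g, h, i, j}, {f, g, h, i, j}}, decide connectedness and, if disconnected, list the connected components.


(X, τ) is disconnected; components = [{f}, {g}, {j}, {h, i}].

Find clopen sets (U ∈ τ with X ∖ U ∈ τ):
  U = ∅, X ∖ U = {f, g, h, i, j} — both open, so U is clopen.
  U = {f}, X ∖ U = {g, h, i, j} — both open, so U is clopen.
  U = {g}, X ∖ U = {f, h, i, j} — both open, so U is clopen.
  U = {j}, X ∖ U = {f, g, h, i} — both open, so U is clopen.
  U = {f, g}, X ∖ U = {h, i, j} — both open, so U is clopen.
  U = {f, j}, X ∖ U = {g, h, i} — both open, so U is clopen.
  U = {g, j}, X ∖ U = {f, h, i} — both open, so U is clopen.
  U = {h, i}, X ∖ U = {f, g, j} — both open, so U is clopen.
  U = {f, g, j}, X ∖ U = {h, i} — both open, so U is clopen.
  U = {f, h, i}, X ∖ U = {g, j} — both open, so U is clopen.
  U = {g, h, i}, X ∖ U = {f, j} — both open, so U is clopen.
  U = {h, i, j}, X ∖ U = {f, g} — both open, so U is clopen.
  U = {f, g, h, i}, X ∖ U = {j} — both open, so U is clopen.
  U = {f, h, i, j}, X ∖ U = {g} — both open, so U is clopen.
  U = {g, h, i, j}, X ∖ U = {f} — both open, so U is clopen.
  U = {f, g, h, i, j}, X ∖ U = ∅ — both open, so U is clopen.
Nontrivial clopen(s) exist: e.g. {f}. So (X, τ) is disconnected.
Compute connected components by grouping points that agree on all clopens:
  component: {f}
  component: {g}
  component: {j}
  component: {h, i}


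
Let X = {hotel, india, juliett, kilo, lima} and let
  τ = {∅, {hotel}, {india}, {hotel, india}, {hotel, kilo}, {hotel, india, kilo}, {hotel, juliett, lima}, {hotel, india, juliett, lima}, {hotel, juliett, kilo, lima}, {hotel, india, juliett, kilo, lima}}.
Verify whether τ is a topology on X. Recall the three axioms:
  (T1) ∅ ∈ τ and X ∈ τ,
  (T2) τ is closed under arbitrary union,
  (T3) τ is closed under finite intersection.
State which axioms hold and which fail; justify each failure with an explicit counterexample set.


τ IS a topology on X.

Axiom (T1): ∅ ∈ τ? Yes; X ∈ τ? Yes.
Axiom (T2/T3): check pairwise unions and intersections of members of τ.
All pairwise intersections and unions checked — each lies in τ. Therefore τ satisfies (T1), (T2), (T3): it IS a topology on X.


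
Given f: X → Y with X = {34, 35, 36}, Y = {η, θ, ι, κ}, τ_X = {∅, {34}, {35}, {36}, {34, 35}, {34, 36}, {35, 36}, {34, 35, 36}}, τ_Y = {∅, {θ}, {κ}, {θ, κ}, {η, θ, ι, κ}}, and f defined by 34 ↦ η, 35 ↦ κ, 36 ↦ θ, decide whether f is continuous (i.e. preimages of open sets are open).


f IS continuous.

Compute f^{-1}(U) for each U ∈ τ_Y:
  U = ∅: f^{-1}(U) = ∅ ∈ τ_X ✓.
  U = {θ}: f^{-1}(U) = {36} ∈ τ_X ✓.
  U = {κ}: f^{-1}(U) = {35} ∈ τ_X ✓.
  U = {θ, κ}: f^{-1}(U) = {35, 36} ∈ τ_X ✓.
  U = {η, θ, ι, κ}: f^{-1}(U) = {34, 35, 36} ∈ τ_X ✓.
Every preimage lies in τ_X, so f IS continuous.


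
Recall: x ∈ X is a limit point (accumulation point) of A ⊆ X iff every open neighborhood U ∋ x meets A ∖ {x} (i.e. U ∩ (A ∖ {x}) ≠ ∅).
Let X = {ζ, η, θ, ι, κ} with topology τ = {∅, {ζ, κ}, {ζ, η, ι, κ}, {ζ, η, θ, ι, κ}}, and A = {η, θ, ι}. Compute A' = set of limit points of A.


A' = {η, θ, ι}

For each x ∈ X, list the open sets U ∈ τ with x ∈ U, then check whether U ∩ (A ∖ {x}) ≠ ∅ for every such U.
  x = ζ: open {ζ, κ} ∋ x has {ζ, κ} ∩ (A ∖ {ζ}) = ∅, so x is NOT a limit point.
  x = η: opens ∋ x are {ζ, η, ι, κ}, {ζ, η, θ, ι, κ}; each meets A ∖ {η}, so x IS a limit point.
  x = θ: opens ∋ x are {ζ, η, θ, ι, κ}; each meets A ∖ {θ}, so x IS a limit point.
  x = ι: opens ∋ x are {ζ, η, ι, κ}, {ζ, η, θ, ι, κ}; each meets A ∖ {ι}, so x IS a limit point.
  x = κ: open {ζ, κ} ∋ x has {ζ, κ} ∩ (A ∖ {κ}) = ∅, so x is NOT a limit point.
Collecting: A' = {η, θ, ι}.


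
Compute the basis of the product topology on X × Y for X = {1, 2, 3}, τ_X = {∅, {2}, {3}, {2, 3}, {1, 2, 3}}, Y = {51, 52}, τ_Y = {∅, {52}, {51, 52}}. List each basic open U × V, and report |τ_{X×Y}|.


Basis B = {∅ × ∅, {2} × {52}, {3} × {52}, {2} × {51, 52}, {2, 3} × {52}, {3} × {51, 52}, {1, 2, 3} × {52}, {2, 3} × {51, 52}, {1, 2, 3} × {51, 52}}; |τ_{X×Y}| = 14.

Enumerate products U × V with U ∈ τ_X, V ∈ τ_Y (deduplicated):
  ∅ × ∅ = {} (∅)
  {2} × {52} = {(2,52)}
  {3} × {52} = {(3,52)}
  {2} × {51, 52} = {(2,51), (2,52)}
  {2, 3} × {52} = {(2,52), (3,52)}
  {3} × {51, 52} = {(3,51), (3,52)}
  {1, 2, 3} × {52} = {(1,52), (2,52), (3,52)}
  {2, 3} × {51, 52} = {(2,51), (2,52), (3,51), (3,52)}
  {1, 2, 3} × {51, 52} = {(1,51), (1,52), (2,51), (2,52), (3,51), (3,52)}
These 9 distinct sets form the basis B.
Close under arbitrary unions to get τ_{X×Y}; counting gives |τ_{X×Y}| = 14.


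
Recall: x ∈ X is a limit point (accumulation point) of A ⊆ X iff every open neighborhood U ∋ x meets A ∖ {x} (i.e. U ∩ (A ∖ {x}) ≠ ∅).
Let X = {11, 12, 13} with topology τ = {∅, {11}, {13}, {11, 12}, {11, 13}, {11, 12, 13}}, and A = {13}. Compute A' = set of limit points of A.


A' = ∅

For each x ∈ X, list the open sets U ∈ τ with x ∈ U, then check whether U ∩ (A ∖ {x}) ≠ ∅ for every such U.
  x = 11: open {11} ∋ x has {11} ∩ (A ∖ {11}) = ∅, so x is NOT a limit point.
  x = 12: open {11, 12} ∋ x has {11, 12} ∩ (A ∖ {12}) = ∅, so x is NOT a limit point.
  x = 13: open {13} ∋ x has {13} ∩ (A ∖ {13}) = ∅, so x is NOT a limit point.
Collecting: A' = ∅.


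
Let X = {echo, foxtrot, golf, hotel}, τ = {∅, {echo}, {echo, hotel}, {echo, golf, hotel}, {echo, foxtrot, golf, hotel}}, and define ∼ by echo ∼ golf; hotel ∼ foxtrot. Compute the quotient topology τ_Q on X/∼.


X/∼ = {[echo=golf], [foxtrot=hotel]}; |τ_Q| = 2.

Equivalence classes: [echo=golf], [foxtrot=hotel].
Quotient map π: X → X/∼ sends echo ↦ [echo=golf], foxtrot ↦ [foxtrot=hotel], golf ↦ [echo=golf], hotel ↦ [foxtrot=hotel].
For each subset V ⊆ X/∼, compute π^{-1}(V) ⊆ X and check whether π^{-1}(V) ∈ τ. V is open in τ_Q iff π^{-1}(V) ∈ τ.
  V = {}: π^{-1}(V) = ∅ ∈ τ ✓.
  V = {[echo=golf]}: π^{-1}(V) = {echo, golf} ∉ τ ✗.
  V = {[foxtrot=hotel]}: π^{-1}(V) = {foxtrot, hotel} ∉ τ ✗.
  V = {[echo=golf], [foxtrot=hotel]}: π^{-1}(V) = {echo, foxtrot, golf, hotel} ∈ τ ✓.
Open sets in the quotient: τ_Q = {{}, {[echo=golf], [foxtrot=hotel]}} (2 elements).


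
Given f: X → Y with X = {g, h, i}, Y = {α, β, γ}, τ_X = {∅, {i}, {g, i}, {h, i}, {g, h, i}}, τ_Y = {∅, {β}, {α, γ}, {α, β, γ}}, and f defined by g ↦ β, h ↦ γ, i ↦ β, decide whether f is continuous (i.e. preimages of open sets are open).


f is NOT continuous.

Compute f^{-1}(U) for each U ∈ τ_Y:
  U = ∅: f^{-1}(U) = ∅ ∈ τ_X ✓.
  U = {β}: f^{-1}(U) = {g, i} ∈ τ_X ✓.
  U = {α, γ}: f^{-1}(U) = {h} ∉ τ_X ✗.
  U = {α, β, γ}: f^{-1}(U) = {g, h, i} ∈ τ_X ✓.
Found U = {α, γ} with f^{-1}(U) = {h} not in τ_X. Therefore f is NOT continuous.


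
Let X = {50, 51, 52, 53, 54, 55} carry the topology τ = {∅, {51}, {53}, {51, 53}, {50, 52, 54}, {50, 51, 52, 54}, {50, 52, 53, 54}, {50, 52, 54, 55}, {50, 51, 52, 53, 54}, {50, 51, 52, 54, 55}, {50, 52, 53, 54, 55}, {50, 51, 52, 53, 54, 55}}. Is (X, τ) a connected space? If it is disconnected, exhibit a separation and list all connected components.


(X, τ) is disconnected; components = [{51}, {53}, {50, 52, 54, 55}].

Find clopen sets (U ∈ τ with X ∖ U ∈ τ):
  U = ∅, X ∖ U = {50, 51, 52, 53, 54, 55} — both open, so U is clopen.
  U = {51}, X ∖ U = {50, 52, 53, 54, 55} — both open, so U is clopen.
  U = {53}, X ∖ U = {50, 51, 52, 54, 55} — both open, so U is clopen.
  U = {51, 53}, X ∖ U = {50, 52, 54, 55} — both open, so U is clopen.
  U = {50, 52, 54, 55}, X ∖ U = {51, 53} — both open, so U is clopen.
  U = {50, 51, 52, 54, 55}, X ∖ U = {53} — both open, so U is clopen.
  U = {50, 52, 53, 54, 55}, X ∖ U = {51} — both open, so U is clopen.
  U = {50, 51, 52, 53, 54, 55}, X ∖ U = ∅ — both open, so U is clopen.
Nontrivial clopen(s) exist: e.g. {50, 52, 53, 54, 55}. So (X, τ) is disconnected.
Compute connected components by grouping points that agree on all clopens:
  component: {51}
  component: {53}
  component: {50, 52, 54, 55}


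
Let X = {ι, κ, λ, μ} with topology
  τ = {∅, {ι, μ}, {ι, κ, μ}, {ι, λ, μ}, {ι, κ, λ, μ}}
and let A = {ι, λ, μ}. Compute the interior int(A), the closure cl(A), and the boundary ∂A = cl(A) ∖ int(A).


int(A) = {ι, λ, μ}, cl(A) = {ι, κ, λ, μ}, ∂A = {κ}.

Closed sets in (X, τ) are complements of opens:
  closed(X, τ) = {∅, {κ}, {λ}, {κ, λ}, {ι, κ, λ, μ}}.
int(A) = ⋃ {U ∈ τ : U ⊆ A}. Opens contained in A: ∅, {ι, μ}, {ι, λ, μ}.
Taking the union of these: int(A) = {ι, λ, μ}.
cl(A) = ⋂ {C closed : A ⊆ C}. Closed sets containing A: {ι, κ, λ, μ}.
Intersecting these: cl(A) = {ι, κ, λ, μ}.
∂A = cl(A) ∖ int(A) = {ι, κ, λ, μ} ∖ {ι, λ, μ} = {κ}.


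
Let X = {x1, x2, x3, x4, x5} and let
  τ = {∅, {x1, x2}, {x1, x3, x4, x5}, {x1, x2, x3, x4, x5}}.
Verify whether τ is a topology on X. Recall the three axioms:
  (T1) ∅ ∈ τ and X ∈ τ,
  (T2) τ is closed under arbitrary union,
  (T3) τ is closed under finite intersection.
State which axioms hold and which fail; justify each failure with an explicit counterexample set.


τ is NOT a topology on X.

Axiom (T1): ∅ ∈ τ? Yes; X ∈ τ? Yes.
Axiom (T2/T3): check pairwise unions and intersections of members of τ.
Counterexample for (T3): {x1, x2} ∩ {x1, x3, x4, x5} = {x1} ∉ τ. Therefore τ is NOT a topology.


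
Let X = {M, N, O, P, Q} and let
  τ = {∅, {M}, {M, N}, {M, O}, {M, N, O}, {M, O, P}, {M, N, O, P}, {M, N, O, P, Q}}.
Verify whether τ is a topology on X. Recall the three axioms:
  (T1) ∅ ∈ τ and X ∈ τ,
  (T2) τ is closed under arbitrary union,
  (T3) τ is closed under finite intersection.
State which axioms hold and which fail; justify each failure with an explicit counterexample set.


τ IS a topology on X.

Axiom (T1): ∅ ∈ τ? Yes; X ∈ τ? Yes.
Axiom (T2/T3): check pairwise unions and intersections of members of τ.
All pairwise intersections and unions checked — each lies in τ. Therefore τ satisfies (T1), (T2), (T3): it IS a topology on X.


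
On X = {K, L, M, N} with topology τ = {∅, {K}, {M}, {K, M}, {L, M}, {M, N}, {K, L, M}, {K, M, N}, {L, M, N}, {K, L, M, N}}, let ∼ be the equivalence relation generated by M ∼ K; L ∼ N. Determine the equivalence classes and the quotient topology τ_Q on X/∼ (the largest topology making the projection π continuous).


X/∼ = {[K=M], [L=N]}; |τ_Q| = 3.

Equivalence classes: [K=M], [L=N].
Quotient map π: X → X/∼ sends K ↦ [K=M], L ↦ [L=N], M ↦ [K=M], N ↦ [L=N].
For each subset V ⊆ X/∼, compute π^{-1}(V) ⊆ X and check whether π^{-1}(V) ∈ τ. V is open in τ_Q iff π^{-1}(V) ∈ τ.
  V = {}: π^{-1}(V) = ∅ ∈ τ ✓.
  V = {[K=M]}: π^{-1}(V) = {K, M} ∈ τ ✓.
  V = {[L=N]}: π^{-1}(V) = {L, N} ∉ τ ✗.
  V = {[K=M], [L=N]}: π^{-1}(V) = {K, L, M, N} ∈ τ ✓.
Open sets in the quotient: τ_Q = {{}, {[K=M]}, {[K=M], [L=N]}} (3 elements).


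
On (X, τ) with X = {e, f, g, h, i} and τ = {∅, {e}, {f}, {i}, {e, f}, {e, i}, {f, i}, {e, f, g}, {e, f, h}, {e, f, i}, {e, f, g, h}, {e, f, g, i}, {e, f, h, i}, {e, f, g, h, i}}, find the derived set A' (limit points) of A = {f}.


A' = {g, h}

For each x ∈ X, list the open sets U ∈ τ with x ∈ U, then check whether U ∩ (A ∖ {x}) ≠ ∅ for every such U.
  x = e: open {e} ∋ x has {e} ∩ (A ∖ {e}) = ∅, so x is NOT a limit point.
  x = f: open {f} ∋ x has {f} ∩ (A ∖ {f}) = ∅, so x is NOT a limit point.
  x = g: opens ∋ x are {e, f, g}, {e, f, g, h}, {e, f, g, i}, {e, f, g, h, i}; each meets A ∖ {g}, so x IS a limit point.
  x = h: opens ∋ x are {e, f, h}, {e, f, g, h}, {e, f, h, i}, {e, f, g, h, i}; each meets A ∖ {h}, so x IS a limit point.
  x = i: open {i} ∋ x has {i} ∩ (A ∖ {i}) = ∅, so x is NOT a limit point.
Collecting: A' = {g, h}.


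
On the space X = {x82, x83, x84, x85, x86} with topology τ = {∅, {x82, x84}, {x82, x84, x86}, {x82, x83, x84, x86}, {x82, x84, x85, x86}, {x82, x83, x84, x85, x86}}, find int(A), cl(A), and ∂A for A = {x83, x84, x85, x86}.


int(A) = ∅, cl(A) = {x82, x83, x84, x85, x86}, ∂A = {x82, x83, x84, x85, x86}.

Closed sets in (X, τ) are complements of opens:
  closed(X, τ) = {∅, {x83}, {x85}, {x83, x85}, {x83, x85, x86}, {x82, x83, x84, x85, x86}}.
int(A) = ⋃ {U ∈ τ : U ⊆ A}. Opens contained in A: ∅.
Taking the union of these: int(A) = ∅.
cl(A) = ⋂ {C closed : A ⊆ C}. Closed sets containing A: {x82, x83, x84, x85, x86}.
Intersecting these: cl(A) = {x82, x83, x84, x85, x86}.
∂A = cl(A) ∖ int(A) = {x82, x83, x84, x85, x86} ∖ ∅ = {x82, x83, x84, x85, x86}.


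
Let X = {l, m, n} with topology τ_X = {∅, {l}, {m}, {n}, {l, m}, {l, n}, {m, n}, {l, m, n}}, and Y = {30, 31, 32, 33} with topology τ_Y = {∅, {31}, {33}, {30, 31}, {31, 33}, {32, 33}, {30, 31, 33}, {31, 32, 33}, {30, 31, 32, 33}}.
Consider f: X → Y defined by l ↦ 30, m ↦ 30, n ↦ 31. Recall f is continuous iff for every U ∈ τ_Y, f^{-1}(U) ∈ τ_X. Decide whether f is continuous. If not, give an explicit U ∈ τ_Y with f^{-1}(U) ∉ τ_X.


f IS continuous.

Compute f^{-1}(U) for each U ∈ τ_Y:
  U = ∅: f^{-1}(U) = ∅ ∈ τ_X ✓.
  U = {31}: f^{-1}(U) = {n} ∈ τ_X ✓.
  U = {33}: f^{-1}(U) = ∅ ∈ τ_X ✓.
  U = {30, 31}: f^{-1}(U) = {l, m, n} ∈ τ_X ✓.
  U = {31, 33}: f^{-1}(U) = {n} ∈ τ_X ✓.
  U = {32, 33}: f^{-1}(U) = ∅ ∈ τ_X ✓.
  U = {30, 31, 33}: f^{-1}(U) = {l, m, n} ∈ τ_X ✓.
  U = {31, 32, 33}: f^{-1}(U) = {n} ∈ τ_X ✓.
  U = {30, 31, 32, 33}: f^{-1}(U) = {l, m, n} ∈ τ_X ✓.
Every preimage lies in τ_X, so f IS continuous.


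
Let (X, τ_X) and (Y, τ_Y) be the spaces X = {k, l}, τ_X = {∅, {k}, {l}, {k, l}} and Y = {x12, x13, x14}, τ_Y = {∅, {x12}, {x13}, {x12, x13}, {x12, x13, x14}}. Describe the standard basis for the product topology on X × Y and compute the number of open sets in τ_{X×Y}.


Basis B = {∅ × ∅, {k} × {x12}, {k} × {x13}, {l} × {x12}, {l} × {x13}, {k} × {x12, x13}, {k, l} × {x12}, {k, l} × {x13}, {l} × {x12, x13}, {k} × {x12, x13, x14}, {l} × {x12, x13, x14}, {k, l} × {x12, x13}, {k, l} × {x12, x13, x14}}; |τ_{X×Y}| = 25.

Enumerate products U × V with U ∈ τ_X, V ∈ τ_Y (deduplicated):
  ∅ × ∅ = {} (∅)
  {k} × {x12} = {(k,x12)}
  {k} × {x13} = {(k,x13)}
  {l} × {x12} = {(l,x12)}
  {l} × {x13} = {(l,x13)}
  {k} × {x12, x13} = {(k,x12), (k,x13)}
  {k, l} × {x12} = {(k,x12), (l,x12)}
  {k, l} × {x13} = {(k,x13), (l,x13)}
  {l} × {x12, x13} = {(l,x12), (l,x13)}
  {k} × {x12, x13, x14} = {(k,x12), (k,x13), (k,x14)}
  {l} × {x12, x13, x14} = {(l,x12), (l,x13), (l,x14)}
  {k, l} × {x12, x13} = {(k,x12), (k,x13), (l,x12), (l,x13)}
  {k, l} × {x12, x13, x14} = {(k,x12), (k,x13), (k,x14), (l,x12), (l,x13), (l,x14)}
These 13 distinct sets form the basis B.
Close under arbitrary unions to get τ_{X×Y}; counting gives |τ_{X×Y}| = 25.


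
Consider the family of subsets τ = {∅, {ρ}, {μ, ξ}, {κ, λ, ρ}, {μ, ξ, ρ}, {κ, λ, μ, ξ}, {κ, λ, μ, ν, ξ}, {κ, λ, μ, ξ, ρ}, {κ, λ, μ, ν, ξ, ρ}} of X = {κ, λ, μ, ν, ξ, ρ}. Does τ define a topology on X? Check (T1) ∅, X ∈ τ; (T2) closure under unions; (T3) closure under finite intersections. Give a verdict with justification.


τ is NOT a topology on X.

Axiom (T1): ∅ ∈ τ? Yes; X ∈ τ? Yes.
Axiom (T2/T3): check pairwise unions and intersections of members of τ.
Counterexample for (T3): {κ, λ, ρ} ∩ {κ, λ, μ, ξ} = {κ, λ} ∉ τ. Therefore τ is NOT a topology.


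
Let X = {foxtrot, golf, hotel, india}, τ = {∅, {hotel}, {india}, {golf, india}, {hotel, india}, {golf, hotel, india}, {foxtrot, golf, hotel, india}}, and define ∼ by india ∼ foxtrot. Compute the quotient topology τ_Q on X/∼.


X/∼ = {[foxtrot=india], [golf], [hotel]}; |τ_Q| = 3.

Equivalence classes: [foxtrot=india], [golf], [hotel].
Quotient map π: X → X/∼ sends foxtrot ↦ [foxtrot=india], golf ↦ [golf], hotel ↦ [hotel], india ↦ [foxtrot=india].
For each subset V ⊆ X/∼, compute π^{-1}(V) ⊆ X and check whether π^{-1}(V) ∈ τ. V is open in τ_Q iff π^{-1}(V) ∈ τ.
  V = {}: π^{-1}(V) = ∅ ∈ τ ✓.
  V = {[foxtrot=india]}: π^{-1}(V) = {foxtrot, india} ∉ τ ✗.
  V = {[golf]}: π^{-1}(V) = {golf} ∉ τ ✗.
  V = {[foxtrot=india], [golf]}: π^{-1}(V) = {foxtrot, golf, india} ∉ τ ✗.
  V = {[hotel]}: π^{-1}(V) = {hotel} ∈ τ ✓.
  V = {[foxtrot=india], [hotel]}: π^{-1}(V) = {foxtrot, hotel, india} ∉ τ ✗.
  V = {[golf], [hotel]}: π^{-1}(V) = {golf, hotel} ∉ τ ✗.
  V = {[foxtrot=india], [golf], [hotel]}: π^{-1}(V) = {foxtrot, golf, hotel, india} ∈ τ ✓.
Open sets in the quotient: τ_Q = {{}, {[hotel]}, {[foxtrot=india], [golf], [hotel]}} (3 elements).


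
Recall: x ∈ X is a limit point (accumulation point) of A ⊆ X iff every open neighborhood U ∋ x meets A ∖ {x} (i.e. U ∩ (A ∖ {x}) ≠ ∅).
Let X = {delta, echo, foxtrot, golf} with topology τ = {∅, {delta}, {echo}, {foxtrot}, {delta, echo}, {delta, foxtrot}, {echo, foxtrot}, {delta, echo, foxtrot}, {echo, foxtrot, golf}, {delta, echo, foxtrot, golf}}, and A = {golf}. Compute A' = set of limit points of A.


A' = ∅

For each x ∈ X, list the open sets U ∈ τ with x ∈ U, then check whether U ∩ (A ∖ {x}) ≠ ∅ for every such U.
  x = delta: open {delta} ∋ x has {delta} ∩ (A ∖ {delta}) = ∅, so x is NOT a limit point.
  x = echo: open {echo} ∋ x has {echo} ∩ (A ∖ {echo}) = ∅, so x is NOT a limit point.
  x = foxtrot: open {foxtrot} ∋ x has {foxtrot} ∩ (A ∖ {foxtrot}) = ∅, so x is NOT a limit point.
  x = golf: open {echo, foxtrot, golf} ∋ x has {echo, foxtrot, golf} ∩ (A ∖ {golf}) = ∅, so x is NOT a limit point.
Collecting: A' = ∅.


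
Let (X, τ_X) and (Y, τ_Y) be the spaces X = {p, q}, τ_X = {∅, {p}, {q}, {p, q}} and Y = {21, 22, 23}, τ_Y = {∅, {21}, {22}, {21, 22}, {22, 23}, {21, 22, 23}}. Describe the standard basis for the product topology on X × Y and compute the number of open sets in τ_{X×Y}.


Basis B = {∅ × ∅, {p} × {21}, {p} × {22}, {q} × {21}, {q} × {22}, {p} × {21, 22}, {p, q} × {21}, {p} × {22, 23}, {p, q} × {22}, {q} × {21, 22}, {q} × {22, 23}, {p} × {21, 22, 23}, {q} × {21, 22, 23}, {p, q} × {21, 22}, {p, q} × {22, 23}, {p, q} × {21, 22, 23}}; |τ_{X×Y}| = 36.

Enumerate products U × V with U ∈ τ_X, V ∈ τ_Y (deduplicated):
  ∅ × ∅ = {} (∅)
  {p} × {21} = {(p,21)}
  {p} × {22} = {(p,22)}
  {q} × {21} = {(q,21)}
  {q} × {22} = {(q,22)}
  {p} × {21, 22} = {(p,21), (p,22)}
  {p, q} × {21} = {(p,21), (q,21)}
  {p} × {22, 23} = {(p,22), (p,23)}
  {p, q} × {22} = {(p,22), (q,22)}
  {q} × {21, 22} = {(q,21), (q,22)}
  {q} × {22, 23} = {(q,22), (q,23)}
  {p} × {21, 22, 23} = {(p,21), (p,22), (p,23)}
  {q} × {21, 22, 23} = {(q,21), (q,22), (q,23)}
  {p, q} × {21, 22} = {(p,21), (p,22), (q,21), (q,22)}
  {p, q} × {22, 23} = {(p,22), (p,23), (q,22), (q,23)}
  {p, q} × {21, 22, 23} = {(p,21), (p,22), (p,23), (q,21), (q,22), (q,23)}
These 16 distinct sets form the basis B.
Close under arbitrary unions to get τ_{X×Y}; counting gives |τ_{X×Y}| = 36.


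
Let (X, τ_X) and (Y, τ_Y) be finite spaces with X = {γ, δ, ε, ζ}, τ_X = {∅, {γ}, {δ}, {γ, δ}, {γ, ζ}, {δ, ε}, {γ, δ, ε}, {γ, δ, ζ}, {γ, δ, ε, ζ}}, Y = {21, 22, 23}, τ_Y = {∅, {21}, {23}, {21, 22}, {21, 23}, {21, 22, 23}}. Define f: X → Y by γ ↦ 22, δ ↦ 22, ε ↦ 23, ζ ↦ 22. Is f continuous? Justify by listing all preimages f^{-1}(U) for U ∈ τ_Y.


f is NOT continuous.

Compute f^{-1}(U) for each U ∈ τ_Y:
  U = ∅: f^{-1}(U) = ∅ ∈ τ_X ✓.
  U = {21}: f^{-1}(U) = ∅ ∈ τ_X ✓.
  U = {23}: f^{-1}(U) = {ε} ∉ τ_X ✗.
  U = {21, 22}: f^{-1}(U) = {γ, δ, ζ} ∈ τ_X ✓.
  U = {21, 23}: f^{-1}(U) = {ε} ∉ τ_X ✗.
  U = {21, 22, 23}: f^{-1}(U) = {γ, δ, ε, ζ} ∈ τ_X ✓.
Found U = {23} with f^{-1}(U) = {ε} not in τ_X. Therefore f is NOT continuous.


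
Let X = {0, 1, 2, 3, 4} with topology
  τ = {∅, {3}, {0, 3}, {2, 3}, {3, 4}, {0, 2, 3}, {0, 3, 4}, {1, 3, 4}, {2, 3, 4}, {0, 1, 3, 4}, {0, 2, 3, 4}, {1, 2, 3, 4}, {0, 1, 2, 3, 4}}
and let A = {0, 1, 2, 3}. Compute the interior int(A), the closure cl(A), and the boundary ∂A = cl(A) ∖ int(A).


int(A) = {0, 2, 3}, cl(A) = {0, 1, 2, 3, 4}, ∂A = {1, 4}.

Closed sets in (X, τ) are complements of opens:
  closed(X, τ) = {∅, {0}, {1}, {2}, {0, 1}, {0, 2}, {1, 2}, {1, 4}, {0, 1, 2}, {0, 1, 4}, {1, 2, 4}, {0, 1, 2, 4}, {0, 1, 2, 3, 4}}.
int(A) = ⋃ {U ∈ τ : U ⊆ A}. Opens contained in A: ∅, {3}, {0, 3}, {2, 3}, {0, 2, 3}.
Taking the union of these: int(A) = {0, 2, 3}.
cl(A) = ⋂ {C closed : A ⊆ C}. Closed sets containing A: {0, 1, 2, 3, 4}.
Intersecting these: cl(A) = {0, 1, 2, 3, 4}.
∂A = cl(A) ∖ int(A) = {0, 1, 2, 3, 4} ∖ {0, 2, 3} = {1, 4}.
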